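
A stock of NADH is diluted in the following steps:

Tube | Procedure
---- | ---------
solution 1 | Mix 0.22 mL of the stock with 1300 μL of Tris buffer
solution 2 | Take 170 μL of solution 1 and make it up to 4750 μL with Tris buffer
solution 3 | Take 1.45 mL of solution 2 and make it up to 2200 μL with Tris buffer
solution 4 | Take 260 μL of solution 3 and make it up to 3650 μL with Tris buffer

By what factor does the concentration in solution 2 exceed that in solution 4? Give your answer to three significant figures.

21.3

Step 1: 0.22 mL + 1300 μL = 1.52 mL total → factor 1.52/0.22 = 6.9091
Step 2: 170 μL brought to 4750 μL → factor 4750/170 = 27.941
Step 3: 1.45 mL brought to 2200 μL → factor 2.2/1.45 = 1.5172
Step 4: 260 μL brought to 3650 μL → factor 3650/260 = 14.038
Dilution factor to solution 2 = 193.05; to solution 4 = 4111.9
[solution 2]/[solution 4] = (factor to solution 4)/(factor to solution 2) = 4111.9/193.05 = 21.3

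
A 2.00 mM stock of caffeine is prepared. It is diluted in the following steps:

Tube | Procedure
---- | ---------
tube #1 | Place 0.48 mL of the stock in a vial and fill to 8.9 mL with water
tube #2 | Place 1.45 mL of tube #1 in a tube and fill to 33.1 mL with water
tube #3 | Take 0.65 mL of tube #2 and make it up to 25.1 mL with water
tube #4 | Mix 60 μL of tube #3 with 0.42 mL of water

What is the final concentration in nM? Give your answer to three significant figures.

15.3 nM

Step 1: 0.48 mL brought to 8.9 mL → factor 8.9/0.48 = 18.542
Step 2: 1.45 mL brought to 33.1 mL → factor 33.1/1.45 = 22.828
Step 3: 0.65 mL brought to 25.1 mL → factor 25.1/0.65 = 38.615
Step 4: 60 μL + 0.42 mL = 480 μL total → factor 480/60 = 8
Overall dilution factor = 18.542 × 22.828 × 38.615 × 8 = 1.3076 × 10^5
Final = 2.00 mM / 1.3076 × 10^5 = 1.530 × 10^-5 mM = 15.3 nM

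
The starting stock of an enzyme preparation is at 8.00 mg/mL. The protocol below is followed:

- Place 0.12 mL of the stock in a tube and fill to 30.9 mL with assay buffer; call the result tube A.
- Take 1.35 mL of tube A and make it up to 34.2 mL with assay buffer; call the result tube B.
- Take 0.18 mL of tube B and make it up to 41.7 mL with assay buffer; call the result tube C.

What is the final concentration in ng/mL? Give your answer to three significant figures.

5.29 ng/mL

Step 1: 0.12 mL brought to 30.9 mL → factor 30.9/0.12 = 257.5
Step 2: 1.35 mL brought to 34.2 mL → factor 34.2/1.35 = 25.333
Step 3: 0.18 mL brought to 41.7 mL → factor 41.7/0.18 = 231.67
Overall dilution factor = 257.5 × 25.333 × 231.67 = 1.5112 × 10^6
Final = 8.00 mg/mL / 1.5112 × 10^6 = 5.294 × 10^-6 mg/mL = 5.29 ng/mL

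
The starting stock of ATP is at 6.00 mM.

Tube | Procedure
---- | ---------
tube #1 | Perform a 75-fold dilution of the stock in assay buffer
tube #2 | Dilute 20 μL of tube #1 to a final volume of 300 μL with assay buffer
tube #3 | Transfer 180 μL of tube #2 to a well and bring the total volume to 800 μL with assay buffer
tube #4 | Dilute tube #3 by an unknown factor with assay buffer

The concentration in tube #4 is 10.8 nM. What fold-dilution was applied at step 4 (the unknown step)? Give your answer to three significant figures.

111-fold

Step 1: 75-fold → factor 75
Step 2: 20 μL brought to 300 μL → factor 300/20 = 15
Step 3: 180 μL brought to 800 μL → factor 800/180 = 4.4444
Step 4: unknown factor x
Product of known-step factors = 5000
Overall factor = 6.00 mM / (10.8 nM) = 5.5556 × 10^5
x = 5.5556 × 10^5 / 5000 = 111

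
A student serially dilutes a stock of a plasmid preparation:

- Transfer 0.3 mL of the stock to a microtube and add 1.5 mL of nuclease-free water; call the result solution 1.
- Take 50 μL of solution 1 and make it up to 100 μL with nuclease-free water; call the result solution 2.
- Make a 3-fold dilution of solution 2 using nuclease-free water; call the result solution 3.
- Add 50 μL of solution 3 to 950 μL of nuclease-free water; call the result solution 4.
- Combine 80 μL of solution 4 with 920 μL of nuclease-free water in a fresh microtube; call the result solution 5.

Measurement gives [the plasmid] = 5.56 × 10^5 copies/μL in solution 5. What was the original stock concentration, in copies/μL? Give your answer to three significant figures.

5.00 × 10^9 copies/μL

Step 1: 0.3 mL + 1.5 mL = 1.8 mL total → factor 1.8/0.3 = 6
Step 2: 50 μL brought to 100 μL → factor 100/50 = 2
Step 3: 3-fold → factor 3
Step 4: 50 μL + 950 μL = 1000 μL total → factor 1000/50 = 20
Step 5: 80 μL + 920 μL = 1000 μL total → factor 1000/80 = 12.5
Overall dilution factor = 6 × 2 × 3 × 20 × 12.5 = 9000
Stock = 5.56 × 10^5 copies/μL × 9000 = 5.00 × 10^9 copies/μL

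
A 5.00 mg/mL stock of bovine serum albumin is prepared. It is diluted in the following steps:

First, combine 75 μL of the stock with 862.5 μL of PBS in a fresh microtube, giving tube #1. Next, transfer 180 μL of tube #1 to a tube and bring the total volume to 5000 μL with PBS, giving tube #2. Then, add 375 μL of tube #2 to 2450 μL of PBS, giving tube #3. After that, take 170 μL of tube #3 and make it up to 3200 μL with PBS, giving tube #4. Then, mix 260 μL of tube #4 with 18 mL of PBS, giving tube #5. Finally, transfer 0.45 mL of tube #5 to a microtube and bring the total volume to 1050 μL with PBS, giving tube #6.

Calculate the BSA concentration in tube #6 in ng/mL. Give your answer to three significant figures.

Step 1: 75 μL + 862.5 μL = 937.5 μL total → factor 937.5/75 = 12.5
Step 2: 180 μL brought to 5000 μL → factor 5000/180 = 27.778
Step 3: 375 μL + 2450 μL = 2825 μL total → factor 2825/375 = 7.5333
Step 4: 170 μL brought to 3200 μL → factor 3200/170 = 18.824
Step 5: 260 μL + 18 mL = 18260 μL total → factor 18260/260 = 70.231
Step 6: 0.45 mL brought to 1050 μL → factor 1.05/0.45 = 2.3333
Dilution factor through tube #6 = 12.5 × 27.778 × 7.5333 × 18.824 × 70.231 × 2.3333 = 8.0686 × 10^6
[tube #6] = 5.00 mg/mL / 8.0686 × 10^6 = 6.197 × 10^-7 mg/mL = 0.620 ng/mL

0.620 ng/mL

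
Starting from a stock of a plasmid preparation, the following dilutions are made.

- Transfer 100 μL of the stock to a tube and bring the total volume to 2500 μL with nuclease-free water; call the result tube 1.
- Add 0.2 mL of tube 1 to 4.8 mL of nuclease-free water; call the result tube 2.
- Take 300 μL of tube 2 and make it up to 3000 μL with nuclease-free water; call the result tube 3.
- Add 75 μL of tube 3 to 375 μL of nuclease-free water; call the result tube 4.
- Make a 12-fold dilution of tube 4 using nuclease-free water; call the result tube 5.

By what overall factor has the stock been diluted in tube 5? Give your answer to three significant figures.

Step 1: 100 μL brought to 2500 μL → factor 2500/100 = 25
Step 2: 0.2 mL + 4.8 mL = 5 mL total → factor 5/0.2 = 25
Step 3: 300 μL brought to 3000 μL → factor 3000/300 = 10
Step 4: 75 μL + 375 μL = 450 μL total → factor 450/75 = 6
Step 5: 12-fold → factor 12
Overall dilution factor = 25 × 25 × 10 × 6 × 12 = 4.5 × 10^5

4.50 × 10^5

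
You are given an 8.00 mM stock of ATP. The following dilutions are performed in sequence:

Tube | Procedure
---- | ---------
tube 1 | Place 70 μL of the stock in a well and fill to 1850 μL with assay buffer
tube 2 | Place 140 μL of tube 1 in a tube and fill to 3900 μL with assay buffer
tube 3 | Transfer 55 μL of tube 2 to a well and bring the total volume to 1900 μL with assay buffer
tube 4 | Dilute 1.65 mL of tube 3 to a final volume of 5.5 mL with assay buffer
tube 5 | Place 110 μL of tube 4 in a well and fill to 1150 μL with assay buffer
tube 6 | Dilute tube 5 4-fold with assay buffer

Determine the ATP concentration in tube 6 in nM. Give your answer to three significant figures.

2.26 nM

Step 1: 70 μL brought to 1850 μL → factor 1850/70 = 26.429
Step 2: 140 μL brought to 3900 μL → factor 3900/140 = 27.857
Step 3: 55 μL brought to 1900 μL → factor 1900/55 = 34.545
Step 4: 1.65 mL brought to 5.5 mL → factor 5.5/1.65 = 3.3333
Step 5: 110 μL brought to 1150 μL → factor 1150/110 = 10.455
Step 6: 4-fold → factor 4
Overall dilution factor = 26.429 × 27.857 × 34.545 × 3.3333 × 10.455 × 4 = 3.5452 × 10^6
Final = 8.00 mM / 3.5452 × 10^6 = 2.257 × 10^-6 mM = 2.26 nM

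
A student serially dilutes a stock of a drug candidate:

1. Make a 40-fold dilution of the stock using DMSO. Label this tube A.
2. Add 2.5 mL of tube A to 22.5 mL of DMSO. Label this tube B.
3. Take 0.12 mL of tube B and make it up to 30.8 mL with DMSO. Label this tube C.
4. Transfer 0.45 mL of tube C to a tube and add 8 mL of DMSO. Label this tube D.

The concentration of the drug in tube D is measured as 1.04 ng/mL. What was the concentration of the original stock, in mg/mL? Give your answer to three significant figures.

2.00 mg/mL

Step 1: 40-fold → factor 40
Step 2: 2.5 mL + 22.5 mL = 25 mL total → factor 25/2.5 = 10
Step 3: 0.12 mL brought to 30.8 mL → factor 30.8/0.12 = 256.67
Step 4: 0.45 mL + 8 mL = 8.45 mL total → factor 8.45/0.45 = 18.778
Overall dilution factor = 40 × 10 × 256.67 × 18.778 = 1.9279 × 10^6
Stock = 1.04 ng/mL × 1.9279 × 10^6 = 2.005 × 10^6 ng/mL = 2.00 mg/mL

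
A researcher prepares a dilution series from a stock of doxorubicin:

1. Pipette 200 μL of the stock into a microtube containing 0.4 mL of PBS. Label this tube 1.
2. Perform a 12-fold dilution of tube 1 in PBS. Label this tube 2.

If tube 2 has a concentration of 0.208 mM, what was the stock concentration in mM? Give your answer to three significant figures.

Step 1: 200 μL + 0.4 mL = 600 μL total → factor 600/200 = 3
Step 2: 12-fold → factor 12
Overall dilution factor = 3 × 12 = 36
Stock = 0.208 mM × 36 = 7.49 mM

7.49 mM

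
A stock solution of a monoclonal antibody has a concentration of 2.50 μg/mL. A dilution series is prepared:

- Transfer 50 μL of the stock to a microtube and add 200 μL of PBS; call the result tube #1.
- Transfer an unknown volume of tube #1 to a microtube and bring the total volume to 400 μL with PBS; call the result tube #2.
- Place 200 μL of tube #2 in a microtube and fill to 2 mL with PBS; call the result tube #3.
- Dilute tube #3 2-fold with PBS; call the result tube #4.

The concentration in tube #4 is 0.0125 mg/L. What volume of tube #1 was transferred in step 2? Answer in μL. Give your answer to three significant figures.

200 μL

Step 1: 50 μL + 200 μL = 250 μL total → factor 250/50 = 5
Step 2: v brought to 400 μL → factor = 400 μL/v
Step 3: 200 μL brought to 2 mL → factor 2000/200 = 10
Step 4: 2-fold → factor 2
Product of known-step factors = 100
Overall factor = 2.50 μg/mL / (0.0125 mg/L) = 200
Step-2 factor = 200 / 100 = 2
v = 400 μL / 2 = 200 μL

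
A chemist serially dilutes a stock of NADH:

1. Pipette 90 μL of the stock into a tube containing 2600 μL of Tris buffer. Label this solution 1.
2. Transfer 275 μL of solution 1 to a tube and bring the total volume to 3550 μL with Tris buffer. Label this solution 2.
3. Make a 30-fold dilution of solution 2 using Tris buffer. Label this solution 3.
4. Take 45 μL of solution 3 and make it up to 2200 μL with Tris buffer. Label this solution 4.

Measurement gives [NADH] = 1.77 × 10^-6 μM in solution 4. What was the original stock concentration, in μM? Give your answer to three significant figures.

1.00 μM

Step 1: 90 μL + 2600 μL = 2690 μL total → factor 2690/90 = 29.889
Step 2: 275 μL brought to 3550 μL → factor 3550/275 = 12.909
Step 3: 30-fold → factor 30
Step 4: 45 μL brought to 2200 μL → factor 2200/45 = 48.889
Overall dilution factor = 29.889 × 12.909 × 30 × 48.889 = 5.659 × 10^5
Stock = 1.77 × 10^-6 μM × 5.659 × 10^5 = 1.00 μM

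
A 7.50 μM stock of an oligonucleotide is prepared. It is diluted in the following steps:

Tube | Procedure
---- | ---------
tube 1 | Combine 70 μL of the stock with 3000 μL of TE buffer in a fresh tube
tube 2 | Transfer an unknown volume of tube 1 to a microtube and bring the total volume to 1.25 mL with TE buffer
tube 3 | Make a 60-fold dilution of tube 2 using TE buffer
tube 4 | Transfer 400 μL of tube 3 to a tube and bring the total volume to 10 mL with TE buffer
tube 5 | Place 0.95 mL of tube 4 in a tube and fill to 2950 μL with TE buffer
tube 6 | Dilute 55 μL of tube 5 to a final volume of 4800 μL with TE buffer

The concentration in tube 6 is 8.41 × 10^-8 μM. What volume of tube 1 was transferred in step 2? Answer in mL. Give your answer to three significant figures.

Step 1: 70 μL + 3000 μL = 3070 μL total → factor 3070/70 = 43.857
Step 2: v brought to 1.25 mL → factor = 1.25 mL/v
Step 3: 60-fold → factor 60
Step 4: 400 μL brought to 10 mL → factor 10000/400 = 25
Step 5: 0.95 mL brought to 2950 μL → factor 2.95/0.95 = 3.1053
Step 6: 55 μL brought to 4800 μL → factor 4800/55 = 87.273
Product of known-step factors = 1.7828 × 10^7
Overall factor = 7.50 μM / (8.41 × 10^-8 μM) = 8.918 × 10^7
Step-2 factor = 8.918 × 10^7 / 1.7828 × 10^7 = 5.0022
v = 1.25 mL / 5.0022 = 0.250 mL

0.250 mL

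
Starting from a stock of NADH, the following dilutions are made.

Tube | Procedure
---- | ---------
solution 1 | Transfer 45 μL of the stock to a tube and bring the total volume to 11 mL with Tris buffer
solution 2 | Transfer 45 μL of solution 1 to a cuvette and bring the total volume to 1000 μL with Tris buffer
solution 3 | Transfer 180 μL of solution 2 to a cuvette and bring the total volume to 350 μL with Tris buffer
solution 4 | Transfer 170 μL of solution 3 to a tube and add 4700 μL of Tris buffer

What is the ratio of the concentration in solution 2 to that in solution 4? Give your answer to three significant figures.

55.7

Step 1: 45 μL brought to 11 mL → factor 11000/45 = 244.44
Step 2: 45 μL brought to 1000 μL → factor 1000/45 = 22.222
Step 3: 180 μL brought to 350 μL → factor 350/180 = 1.9444
Step 4: 170 μL + 4700 μL = 4870 μL total → factor 4870/170 = 28.647
Dilution factor to solution 2 = 5432.1; to solution 4 = 3.0258 × 10^5
[solution 2]/[solution 4] = (factor to solution 4)/(factor to solution 2) = 3.0258 × 10^5/5432.1 = 55.7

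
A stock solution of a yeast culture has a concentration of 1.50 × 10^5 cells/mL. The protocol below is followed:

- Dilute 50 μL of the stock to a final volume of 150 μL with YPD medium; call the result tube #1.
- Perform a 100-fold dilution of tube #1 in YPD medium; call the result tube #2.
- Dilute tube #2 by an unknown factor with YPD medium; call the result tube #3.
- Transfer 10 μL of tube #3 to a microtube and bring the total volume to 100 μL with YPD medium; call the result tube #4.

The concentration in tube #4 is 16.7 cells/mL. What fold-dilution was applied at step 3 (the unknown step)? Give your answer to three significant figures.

Step 1: 50 μL brought to 150 μL → factor 150/50 = 3
Step 2: 100-fold → factor 100
Step 3: unknown factor x
Step 4: 10 μL brought to 100 μL → factor 100/10 = 10
Product of known-step factors = 3000
Overall factor = 1.50 × 10^5 cells/mL / (16.7 cells/mL) = 8982
x = 8982 / 3000 = 2.99

2.99-fold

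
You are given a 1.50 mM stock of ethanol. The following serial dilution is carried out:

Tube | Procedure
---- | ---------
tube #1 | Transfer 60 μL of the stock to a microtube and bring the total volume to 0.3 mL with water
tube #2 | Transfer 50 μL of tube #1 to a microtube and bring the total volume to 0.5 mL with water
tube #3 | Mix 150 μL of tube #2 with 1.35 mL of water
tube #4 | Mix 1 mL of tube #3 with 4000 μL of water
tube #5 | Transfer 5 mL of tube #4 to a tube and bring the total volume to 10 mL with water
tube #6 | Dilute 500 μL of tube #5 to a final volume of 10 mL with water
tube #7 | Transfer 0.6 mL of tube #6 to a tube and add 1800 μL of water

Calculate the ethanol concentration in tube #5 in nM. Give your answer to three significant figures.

300 nM

Step 1: 60 μL brought to 0.3 mL → factor 300/60 = 5
Step 2: 50 μL brought to 0.5 mL → factor 500/50 = 10
Step 3: 150 μL + 1.35 mL = 1500 μL total → factor 1500/150 = 10
Step 4: 1 mL + 4000 μL = 5 mL total → factor 5/1 = 5
Step 5: 5 mL brought to 10 mL → factor 10/5 = 2
Dilution factor through tube #5 = 5 × 10 × 10 × 5 × 2 = 5000
[tube #5] = 1.50 mM / 5000 = 0.0003000 mM = 300 nM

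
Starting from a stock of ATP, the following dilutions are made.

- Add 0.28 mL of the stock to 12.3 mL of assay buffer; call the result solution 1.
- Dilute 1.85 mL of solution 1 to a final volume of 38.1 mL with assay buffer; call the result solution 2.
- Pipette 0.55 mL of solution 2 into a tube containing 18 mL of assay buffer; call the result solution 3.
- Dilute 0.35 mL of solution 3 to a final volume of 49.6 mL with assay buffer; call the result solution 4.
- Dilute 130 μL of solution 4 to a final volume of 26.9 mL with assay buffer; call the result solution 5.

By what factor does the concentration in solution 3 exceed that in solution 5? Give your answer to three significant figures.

Step 1: 0.28 mL + 12.3 mL = 12.58 mL total → factor 12.58/0.28 = 44.929
Step 2: 1.85 mL brought to 38.1 mL → factor 38.1/1.85 = 20.595
Step 3: 0.55 mL + 18 mL = 18.55 mL total → factor 18.55/0.55 = 33.727
Step 4: 0.35 mL brought to 49.6 mL → factor 49.6/0.35 = 141.71
Step 5: 130 μL brought to 26.9 mL → factor 26900/130 = 206.92
Dilution factor to solution 3 = 31207; to solution 5 = 9.1512 × 10^8
[solution 3]/[solution 5] = (factor to solution 5)/(factor to solution 3) = 9.1512 × 10^8/31207 = 2.93 × 10^4

2.93 × 10^4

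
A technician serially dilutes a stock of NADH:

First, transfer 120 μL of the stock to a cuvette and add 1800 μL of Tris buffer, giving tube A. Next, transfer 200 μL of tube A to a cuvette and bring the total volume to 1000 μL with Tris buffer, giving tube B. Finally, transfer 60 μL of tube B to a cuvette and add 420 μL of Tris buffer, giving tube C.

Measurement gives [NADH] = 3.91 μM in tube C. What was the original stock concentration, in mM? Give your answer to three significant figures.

2.50 mM

Step 1: 120 μL + 1800 μL = 1920 μL total → factor 1920/120 = 16
Step 2: 200 μL brought to 1000 μL → factor 1000/200 = 5
Step 3: 60 μL + 420 μL = 480 μL total → factor 480/60 = 8
Overall dilution factor = 16 × 5 × 8 = 640
Stock = 3.91 μM × 640 = 2502 μM = 2.50 mM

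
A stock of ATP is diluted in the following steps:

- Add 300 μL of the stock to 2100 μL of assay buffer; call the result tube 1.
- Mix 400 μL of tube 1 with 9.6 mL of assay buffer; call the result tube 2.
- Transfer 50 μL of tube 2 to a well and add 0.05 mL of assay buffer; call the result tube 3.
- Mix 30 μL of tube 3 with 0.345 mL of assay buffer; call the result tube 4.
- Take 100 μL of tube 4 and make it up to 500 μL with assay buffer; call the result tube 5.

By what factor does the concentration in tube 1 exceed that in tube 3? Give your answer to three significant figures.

50.0

Step 1: 300 μL + 2100 μL = 2400 μL total → factor 2400/300 = 8
Step 2: 400 μL + 9.6 mL = 10000 μL total → factor 10000/400 = 25
Step 3: 50 μL + 0.05 mL = 100 μL total → factor 100/50 = 2
Dilution factor to tube 1 = 8; to tube 3 = 400
[tube 1]/[tube 3] = (factor to tube 3)/(factor to tube 1) = 400/8 = 50.0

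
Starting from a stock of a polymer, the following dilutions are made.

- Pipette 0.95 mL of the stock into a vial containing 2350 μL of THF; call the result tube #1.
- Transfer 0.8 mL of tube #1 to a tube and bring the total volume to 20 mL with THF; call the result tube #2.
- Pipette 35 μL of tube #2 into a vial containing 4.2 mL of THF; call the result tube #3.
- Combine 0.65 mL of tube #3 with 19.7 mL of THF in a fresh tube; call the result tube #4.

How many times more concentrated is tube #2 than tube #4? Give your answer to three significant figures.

Step 1: 0.95 mL + 2350 μL = 3.3 mL total → factor 3.3/0.95 = 3.4737
Step 2: 0.8 mL brought to 20 mL → factor 20/0.8 = 25
Step 3: 35 μL + 4.2 mL = 4235 μL total → factor 4235/35 = 121
Step 4: 0.65 mL + 19.7 mL = 20.35 mL total → factor 20.35/0.65 = 31.308
Dilution factor to tube #2 = 86.842; to tube #4 = 3.2898 × 10^5
[tube #2]/[tube #4] = (factor to tube #4)/(factor to tube #2) = 3.2898 × 10^5/86.842 = 3.79 × 10^3

3.79 × 10^3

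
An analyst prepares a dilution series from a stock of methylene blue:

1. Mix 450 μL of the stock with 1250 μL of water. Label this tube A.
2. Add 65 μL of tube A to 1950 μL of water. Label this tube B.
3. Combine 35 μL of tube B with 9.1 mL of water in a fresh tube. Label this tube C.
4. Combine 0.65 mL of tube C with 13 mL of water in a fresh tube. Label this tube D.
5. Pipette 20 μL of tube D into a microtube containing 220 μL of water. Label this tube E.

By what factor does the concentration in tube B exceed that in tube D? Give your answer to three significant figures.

5.48 × 10^3

Step 1: 450 μL + 1250 μL = 1700 μL total → factor 1700/450 = 3.7778
Step 2: 65 μL + 1950 μL = 2015 μL total → factor 2015/65 = 31
Step 3: 35 μL + 9.1 mL = 9135 μL total → factor 9135/35 = 261
Step 4: 0.65 mL + 13 mL = 13.65 mL total → factor 13.65/0.65 = 21
Dilution factor to tube B = 117.11; to tube D = 6.4189 × 10^5
[tube B]/[tube D] = (factor to tube D)/(factor to tube B) = 6.4189 × 10^5/117.11 = 5.48 × 10^3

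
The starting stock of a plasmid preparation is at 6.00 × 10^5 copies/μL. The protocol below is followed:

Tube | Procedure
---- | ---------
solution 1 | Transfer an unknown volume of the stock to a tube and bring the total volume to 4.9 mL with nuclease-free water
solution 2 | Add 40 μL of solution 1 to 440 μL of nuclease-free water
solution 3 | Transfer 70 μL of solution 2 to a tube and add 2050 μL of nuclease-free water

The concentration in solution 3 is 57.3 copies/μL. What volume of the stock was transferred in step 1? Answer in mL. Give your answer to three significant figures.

Step 1: v brought to 4.9 mL → factor = 4.9 mL/v
Step 2: 40 μL + 440 μL = 480 μL total → factor 480/40 = 12
Step 3: 70 μL + 2050 μL = 2120 μL total → factor 2120/70 = 30.286
Product of known-step factors = 363.43
Overall factor = 6.00 × 10^5 copies/μL / (57.3 copies/μL) = 10471
Step-1 factor = 10471 / 363.43 = 28.812
v = 4.9 mL / 28.812 = 0.170 mL

0.170 mL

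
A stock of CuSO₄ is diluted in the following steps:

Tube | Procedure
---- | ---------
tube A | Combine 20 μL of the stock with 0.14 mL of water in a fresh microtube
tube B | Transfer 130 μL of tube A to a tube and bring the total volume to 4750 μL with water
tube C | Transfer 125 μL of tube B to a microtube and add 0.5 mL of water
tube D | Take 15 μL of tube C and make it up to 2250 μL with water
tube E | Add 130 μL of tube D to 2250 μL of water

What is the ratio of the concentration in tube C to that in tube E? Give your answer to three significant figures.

2.75 × 10^3

Step 1: 20 μL + 0.14 mL = 160 μL total → factor 160/20 = 8
Step 2: 130 μL brought to 4750 μL → factor 4750/130 = 36.538
Step 3: 125 μL + 0.5 mL = 625 μL total → factor 625/125 = 5
Step 4: 15 μL brought to 2250 μL → factor 2250/15 = 150
Step 5: 130 μL + 2250 μL = 2380 μL total → factor 2380/130 = 18.308
Dilution factor to tube C = 1461.5; to tube E = 4.0136 × 10^6
[tube C]/[tube E] = (factor to tube E)/(factor to tube C) = 4.0136 × 10^6/1461.5 = 2.75 × 10^3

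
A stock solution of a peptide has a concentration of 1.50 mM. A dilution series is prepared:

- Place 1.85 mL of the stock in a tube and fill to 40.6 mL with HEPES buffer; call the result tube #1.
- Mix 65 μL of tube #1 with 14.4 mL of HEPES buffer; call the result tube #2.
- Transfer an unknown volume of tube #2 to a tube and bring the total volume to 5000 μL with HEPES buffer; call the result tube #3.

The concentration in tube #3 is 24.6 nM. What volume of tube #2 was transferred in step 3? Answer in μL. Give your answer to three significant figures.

Step 1: 1.85 mL brought to 40.6 mL → factor 40.6/1.85 = 21.946
Step 2: 65 μL + 14.4 mL = 14465 μL total → factor 14465/65 = 222.54
Step 3: v brought to 5000 μL → factor = 5000 μL/v
Product of known-step factors = 4883.8
Overall factor = 1.50 mM / (24.6 nM) = 60976
Step-3 factor = 60976 / 4883.8 = 12.485
v = 5000 μL / 12.485 = 400 μL

400 μL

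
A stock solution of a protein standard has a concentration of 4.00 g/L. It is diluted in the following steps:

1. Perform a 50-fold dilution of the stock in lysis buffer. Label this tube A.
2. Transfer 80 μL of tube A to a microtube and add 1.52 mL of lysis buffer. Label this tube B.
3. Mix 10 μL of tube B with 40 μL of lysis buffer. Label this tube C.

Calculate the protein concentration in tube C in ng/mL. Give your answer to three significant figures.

800 ng/mL

Step 1: 50-fold → factor 50
Step 2: 80 μL + 1.52 mL = 1600 μL total → factor 1600/80 = 20
Step 3: 10 μL + 40 μL = 50 μL total → factor 50/10 = 5
Dilution factor through tube C = 50 × 20 × 5 = 5000
[tube C] = 4.00 g/L / 5000 = 0.0008000 g/L = 800 ng/mL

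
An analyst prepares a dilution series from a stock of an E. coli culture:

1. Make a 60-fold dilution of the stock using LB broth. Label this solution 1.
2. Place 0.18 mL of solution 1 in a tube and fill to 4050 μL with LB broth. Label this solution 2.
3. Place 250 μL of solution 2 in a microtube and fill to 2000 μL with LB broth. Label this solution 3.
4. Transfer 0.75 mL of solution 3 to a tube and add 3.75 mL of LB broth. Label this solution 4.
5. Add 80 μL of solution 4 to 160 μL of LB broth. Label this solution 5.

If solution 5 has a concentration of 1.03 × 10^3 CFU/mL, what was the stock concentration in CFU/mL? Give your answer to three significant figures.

2.00 × 10^8 CFU/mL

Step 1: 60-fold → factor 60
Step 2: 0.18 mL brought to 4050 μL → factor 4.05/0.18 = 22.5
Step 3: 250 μL brought to 2000 μL → factor 2000/250 = 8
Step 4: 0.75 mL + 3.75 mL = 4.5 mL total → factor 4.5/0.75 = 6
Step 5: 80 μL + 160 μL = 240 μL total → factor 240/80 = 3
Overall dilution factor = 60 × 22.5 × 8 × 6 × 3 = 1.944 × 10^5
Stock = 1.03 × 10^3 CFU/mL × 1.944 × 10^5 = 2.00 × 10^8 CFU/mL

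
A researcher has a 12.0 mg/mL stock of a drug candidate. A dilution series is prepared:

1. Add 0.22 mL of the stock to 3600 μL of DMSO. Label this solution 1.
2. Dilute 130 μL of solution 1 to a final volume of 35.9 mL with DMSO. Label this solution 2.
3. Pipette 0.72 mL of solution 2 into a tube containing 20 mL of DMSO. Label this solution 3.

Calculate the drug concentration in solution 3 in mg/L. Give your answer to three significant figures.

Step 1: 0.22 mL + 3600 μL = 3.82 mL total → factor 3.82/0.22 = 17.364
Step 2: 130 μL brought to 35.9 mL → factor 35900/130 = 276.15
Step 3: 0.72 mL + 20 mL = 20.72 mL total → factor 20.72/0.72 = 28.778
Dilution factor through solution 3 = 17.364 × 276.15 × 28.778 = 1.3799 × 10^5
[solution 3] = 12.0 mg/mL / 1.3799 × 10^5 = 8.696 × 10^-5 mg/mL = 0.0870 mg/L

0.0870 mg/L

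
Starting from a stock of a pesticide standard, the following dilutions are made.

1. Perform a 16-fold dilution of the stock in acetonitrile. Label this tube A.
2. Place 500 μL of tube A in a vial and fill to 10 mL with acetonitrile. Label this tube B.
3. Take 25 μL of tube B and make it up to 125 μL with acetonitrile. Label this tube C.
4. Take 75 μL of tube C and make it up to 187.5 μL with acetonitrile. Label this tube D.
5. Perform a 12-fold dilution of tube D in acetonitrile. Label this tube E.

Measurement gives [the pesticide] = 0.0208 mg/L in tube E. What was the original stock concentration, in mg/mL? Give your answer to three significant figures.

Step 1: 16-fold → factor 16
Step 2: 500 μL brought to 10 mL → factor 10000/500 = 20
Step 3: 25 μL brought to 125 μL → factor 125/25 = 5
Step 4: 75 μL brought to 187.5 μL → factor 187.5/75 = 2.5
Step 5: 12-fold → factor 12
Overall dilution factor = 16 × 20 × 5 × 2.5 × 12 = 48000
Stock = 0.0208 mg/L × 48000 = 998.4 mg/L = 0.998 mg/mL

0.998 mg/mL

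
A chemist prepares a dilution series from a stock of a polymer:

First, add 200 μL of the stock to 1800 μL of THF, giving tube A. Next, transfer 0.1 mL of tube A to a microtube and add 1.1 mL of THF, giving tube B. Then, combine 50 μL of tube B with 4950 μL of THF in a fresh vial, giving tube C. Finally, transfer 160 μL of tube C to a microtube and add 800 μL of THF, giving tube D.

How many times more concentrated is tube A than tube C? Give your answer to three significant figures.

Step 1: 200 μL + 1800 μL = 2000 μL total → factor 2000/200 = 10
Step 2: 0.1 mL + 1.1 mL = 1.2 mL total → factor 1.2/0.1 = 12
Step 3: 50 μL + 4950 μL = 5000 μL total → factor 5000/50 = 100
Dilution factor to tube A = 10; to tube C = 12000
[tube A]/[tube C] = (factor to tube C)/(factor to tube A) = 12000/10 = 1.20 × 10^3

1.20 × 10^3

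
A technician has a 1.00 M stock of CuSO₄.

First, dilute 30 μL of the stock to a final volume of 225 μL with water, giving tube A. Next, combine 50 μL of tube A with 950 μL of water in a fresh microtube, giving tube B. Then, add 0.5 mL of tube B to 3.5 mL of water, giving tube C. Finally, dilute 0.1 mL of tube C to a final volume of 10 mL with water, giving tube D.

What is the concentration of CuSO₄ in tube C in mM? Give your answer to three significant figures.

0.833 mM

Step 1: 30 μL brought to 225 μL → factor 225/30 = 7.5
Step 2: 50 μL + 950 μL = 1000 μL total → factor 1000/50 = 20
Step 3: 0.5 mL + 3.5 mL = 4 mL total → factor 4/0.5 = 8
Dilution factor through tube C = 7.5 × 20 × 8 = 1200
[tube C] = 1.00 M / 1200 = 0.0008333 M = 0.833 mM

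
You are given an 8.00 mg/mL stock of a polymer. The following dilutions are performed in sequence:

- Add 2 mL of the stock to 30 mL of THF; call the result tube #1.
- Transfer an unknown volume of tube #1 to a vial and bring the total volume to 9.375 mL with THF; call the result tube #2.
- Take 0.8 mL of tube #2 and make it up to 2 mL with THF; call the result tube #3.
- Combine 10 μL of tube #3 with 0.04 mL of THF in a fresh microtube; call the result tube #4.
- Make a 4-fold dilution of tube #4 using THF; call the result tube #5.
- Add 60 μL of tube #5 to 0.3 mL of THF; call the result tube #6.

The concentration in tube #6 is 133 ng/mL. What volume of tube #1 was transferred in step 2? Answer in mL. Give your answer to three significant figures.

Step 1: 2 mL + 30 mL = 32 mL total → factor 32/2 = 16
Step 2: v brought to 9.375 mL → factor = 9.375 mL/v
Step 3: 0.8 mL brought to 2 mL → factor 2/0.8 = 2.5
Step 4: 10 μL + 0.04 mL = 50 μL total → factor 50/10 = 5
Step 5: 4-fold → factor 4
Step 6: 60 μL + 0.3 mL = 360 μL total → factor 360/60 = 6
Product of known-step factors = 4800
Overall factor = 8.00 mg/mL / (133 ng/mL) = 60150
Step-2 factor = 60150 / 4800 = 12.531
v = 9.375 mL / 12.531 = 0.748 mL

0.748 mL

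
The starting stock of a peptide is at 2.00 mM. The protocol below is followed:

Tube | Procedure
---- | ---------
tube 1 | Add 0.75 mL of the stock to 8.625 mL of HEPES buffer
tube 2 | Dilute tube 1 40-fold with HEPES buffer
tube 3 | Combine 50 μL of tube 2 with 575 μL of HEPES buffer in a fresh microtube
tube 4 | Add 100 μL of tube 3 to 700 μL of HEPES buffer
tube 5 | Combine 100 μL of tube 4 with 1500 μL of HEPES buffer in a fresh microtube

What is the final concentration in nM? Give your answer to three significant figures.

Step 1: 0.75 mL + 8.625 mL = 9.375 mL total → factor 9.375/0.75 = 12.5
Step 2: 40-fold → factor 40
Step 3: 50 μL + 575 μL = 625 μL total → factor 625/50 = 12.5
Step 4: 100 μL + 700 μL = 800 μL total → factor 800/100 = 8
Step 5: 100 μL + 1500 μL = 1600 μL total → factor 1600/100 = 16
Overall dilution factor = 12.5 × 40 × 12.5 × 8 × 16 = 8 × 10^5
Final = 2.00 mM / 8 × 10^5 = 2.500 × 10^-6 mM = 2.50 nM

2.50 nM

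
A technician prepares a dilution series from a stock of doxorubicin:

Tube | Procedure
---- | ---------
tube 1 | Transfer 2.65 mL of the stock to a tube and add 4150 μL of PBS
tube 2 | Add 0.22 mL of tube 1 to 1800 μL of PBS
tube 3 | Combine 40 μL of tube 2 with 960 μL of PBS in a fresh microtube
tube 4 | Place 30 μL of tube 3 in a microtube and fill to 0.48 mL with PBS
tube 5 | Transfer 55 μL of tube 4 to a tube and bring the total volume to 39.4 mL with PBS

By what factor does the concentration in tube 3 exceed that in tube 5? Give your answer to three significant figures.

1.15 × 10^4

Step 1: 2.65 mL + 4150 μL = 6.8 mL total → factor 6.8/2.65 = 2.566
Step 2: 0.22 mL + 1800 μL = 2.02 mL total → factor 2.02/0.22 = 9.1818
Step 3: 40 μL + 960 μL = 1000 μL total → factor 1000/40 = 25
Step 4: 30 μL brought to 0.48 mL → factor 480/30 = 16
Step 5: 55 μL brought to 39.4 mL → factor 39400/55 = 716.36
Dilution factor to tube 3 = 589.02; to tube 5 = 6.7513 × 10^6
[tube 3]/[tube 5] = (factor to tube 5)/(factor to tube 3) = 6.7513 × 10^6/589.02 = 1.15 × 10^4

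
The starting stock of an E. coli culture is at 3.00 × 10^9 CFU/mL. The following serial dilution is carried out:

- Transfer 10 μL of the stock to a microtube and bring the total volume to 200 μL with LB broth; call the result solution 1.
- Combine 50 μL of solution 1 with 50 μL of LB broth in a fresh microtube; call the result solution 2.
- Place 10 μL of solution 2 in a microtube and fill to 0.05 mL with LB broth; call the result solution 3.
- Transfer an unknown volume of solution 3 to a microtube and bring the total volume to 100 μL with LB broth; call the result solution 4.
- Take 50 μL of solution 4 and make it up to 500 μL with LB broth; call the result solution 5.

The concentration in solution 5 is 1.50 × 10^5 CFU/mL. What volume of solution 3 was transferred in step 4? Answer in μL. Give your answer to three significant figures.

Step 1: 10 μL brought to 200 μL → factor 200/10 = 20
Step 2: 50 μL + 50 μL = 100 μL total → factor 100/50 = 2
Step 3: 10 μL brought to 0.05 mL → factor 50/10 = 5
Step 4: v brought to 100 μL → factor = 100 μL/v
Step 5: 50 μL brought to 500 μL → factor 500/50 = 10
Product of known-step factors = 2000
Overall factor = 3.00 × 10^9 CFU/mL / (1.50 × 10^5 CFU/mL) = 20000
Step-4 factor = 20000 / 2000 = 10
v = 100 μL / 10 = 10.0 μL

10.0 μL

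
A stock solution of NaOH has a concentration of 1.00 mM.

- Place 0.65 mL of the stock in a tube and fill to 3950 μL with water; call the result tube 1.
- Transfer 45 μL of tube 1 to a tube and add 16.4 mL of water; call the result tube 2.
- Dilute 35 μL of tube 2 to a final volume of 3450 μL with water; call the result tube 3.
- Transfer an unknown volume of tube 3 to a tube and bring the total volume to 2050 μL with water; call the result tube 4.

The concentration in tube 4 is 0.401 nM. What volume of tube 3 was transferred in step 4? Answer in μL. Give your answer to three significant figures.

Step 1: 0.65 mL brought to 3950 μL → factor 3.95/0.65 = 6.0769
Step 2: 45 μL + 16.4 mL = 16445 μL total → factor 16445/45 = 365.44
Step 3: 35 μL brought to 3450 μL → factor 3450/35 = 98.571
Step 4: v brought to 2050 μL → factor = 2050 μL/v
Product of known-step factors = 2.1891 × 10^5
Overall factor = 1.00 mM / (0.401 nM) = 2.4938 × 10^6
Step-4 factor = 2.4938 × 10^6 / 2.1891 × 10^5 = 11.392
v = 2050 μL / 11.392 = 180 μL

180 μL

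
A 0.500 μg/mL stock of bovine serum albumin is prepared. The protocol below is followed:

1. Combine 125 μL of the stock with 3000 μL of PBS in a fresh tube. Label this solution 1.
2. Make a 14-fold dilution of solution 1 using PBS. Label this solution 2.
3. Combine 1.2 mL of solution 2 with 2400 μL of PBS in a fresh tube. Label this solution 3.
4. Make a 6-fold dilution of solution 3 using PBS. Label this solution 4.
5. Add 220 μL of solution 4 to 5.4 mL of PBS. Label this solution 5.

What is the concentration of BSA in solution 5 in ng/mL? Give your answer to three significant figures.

0.00311 ng/mL

Step 1: 125 μL + 3000 μL = 3125 μL total → factor 3125/125 = 25
Step 2: 14-fold → factor 14
Step 3: 1.2 mL + 2400 μL = 3.6 mL total → factor 3.6/1.2 = 3
Step 4: 6-fold → factor 6
Step 5: 220 μL + 5.4 mL = 5620 μL total → factor 5620/220 = 25.545
Overall dilution factor = 25 × 14 × 3 × 6 × 25.545 = 1.6094 × 10^5
Final = 0.500 μg/mL / 1.6094 × 10^5 = 3.107 × 10^-6 μg/mL = 0.00311 ng/mL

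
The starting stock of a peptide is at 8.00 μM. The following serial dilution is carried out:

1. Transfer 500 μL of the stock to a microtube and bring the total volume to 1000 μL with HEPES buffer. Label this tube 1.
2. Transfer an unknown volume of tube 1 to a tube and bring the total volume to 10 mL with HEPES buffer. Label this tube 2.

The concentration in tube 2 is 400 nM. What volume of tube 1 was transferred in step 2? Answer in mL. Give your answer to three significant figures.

1.00 mL

Step 1: 500 μL brought to 1000 μL → factor 1000/500 = 2
Step 2: v brought to 10 mL → factor = 10 mL/v
Product of known-step factors = 2
Overall factor = 8.00 μM / (400 nM) = 20
Step-2 factor = 20 / 2 = 10
v = 10 mL / 10 = 1.00 mL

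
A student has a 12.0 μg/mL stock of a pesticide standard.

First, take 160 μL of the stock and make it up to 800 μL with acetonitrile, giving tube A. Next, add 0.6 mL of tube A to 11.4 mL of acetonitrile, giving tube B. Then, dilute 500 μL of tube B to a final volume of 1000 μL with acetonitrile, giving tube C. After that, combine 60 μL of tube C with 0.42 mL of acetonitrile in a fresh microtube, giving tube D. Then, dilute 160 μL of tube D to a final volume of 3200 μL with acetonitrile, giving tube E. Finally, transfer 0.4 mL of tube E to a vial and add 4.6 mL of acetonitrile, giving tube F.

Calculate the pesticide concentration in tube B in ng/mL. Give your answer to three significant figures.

Step 1: 160 μL brought to 800 μL → factor 800/160 = 5
Step 2: 0.6 mL + 11.4 mL = 12 mL total → factor 12/0.6 = 20
Dilution factor through tube B = 5 × 20 = 100
[tube B] = 12.0 μg/mL / 100 = 0.1200 μg/mL = 120 ng/mL

120 ng/mL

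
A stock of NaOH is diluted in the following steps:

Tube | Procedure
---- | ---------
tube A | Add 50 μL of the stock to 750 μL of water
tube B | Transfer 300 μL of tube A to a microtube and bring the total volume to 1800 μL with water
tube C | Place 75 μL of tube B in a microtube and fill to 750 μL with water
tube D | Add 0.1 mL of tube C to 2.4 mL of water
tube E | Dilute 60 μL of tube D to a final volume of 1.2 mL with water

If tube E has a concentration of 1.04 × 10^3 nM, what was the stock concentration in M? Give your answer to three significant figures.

Step 1: 50 μL + 750 μL = 800 μL total → factor 800/50 = 16
Step 2: 300 μL brought to 1800 μL → factor 1800/300 = 6
Step 3: 75 μL brought to 750 μL → factor 750/75 = 10
Step 4: 0.1 mL + 2.4 mL = 2.5 mL total → factor 2.5/0.1 = 25
Step 5: 60 μL brought to 1.2 mL → factor 1200/60 = 20
Overall dilution factor = 16 × 6 × 10 × 25 × 20 = 4.8 × 10^5
Stock = 1.04 × 10^3 nM × 4.8 × 10^5 = 4.992 × 10^8 nM = 0.499 M

0.499 M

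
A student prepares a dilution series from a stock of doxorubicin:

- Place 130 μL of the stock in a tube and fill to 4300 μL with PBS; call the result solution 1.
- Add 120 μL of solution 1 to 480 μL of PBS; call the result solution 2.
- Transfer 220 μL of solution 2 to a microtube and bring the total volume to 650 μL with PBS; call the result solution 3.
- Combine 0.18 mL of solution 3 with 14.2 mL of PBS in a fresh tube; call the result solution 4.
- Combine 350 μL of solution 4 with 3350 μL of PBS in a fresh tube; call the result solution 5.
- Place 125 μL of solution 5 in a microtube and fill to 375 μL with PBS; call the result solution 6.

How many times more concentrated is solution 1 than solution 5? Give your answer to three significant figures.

1.25 × 10^4

Step 1: 130 μL brought to 4300 μL → factor 4300/130 = 33.077
Step 2: 120 μL + 480 μL = 600 μL total → factor 600/120 = 5
Step 3: 220 μL brought to 650 μL → factor 650/220 = 2.9545
Step 4: 0.18 mL + 14.2 mL = 14.38 mL total → factor 14.38/0.18 = 79.889
Step 5: 350 μL + 3350 μL = 3700 μL total → factor 3700/350 = 10.571
Dilution factor to solution 1 = 33.077; to solution 5 = 4.1267 × 10^5
[solution 1]/[solution 5] = (factor to solution 5)/(factor to solution 1) = 4.1267 × 10^5/33.077 = 1.25 × 10^4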